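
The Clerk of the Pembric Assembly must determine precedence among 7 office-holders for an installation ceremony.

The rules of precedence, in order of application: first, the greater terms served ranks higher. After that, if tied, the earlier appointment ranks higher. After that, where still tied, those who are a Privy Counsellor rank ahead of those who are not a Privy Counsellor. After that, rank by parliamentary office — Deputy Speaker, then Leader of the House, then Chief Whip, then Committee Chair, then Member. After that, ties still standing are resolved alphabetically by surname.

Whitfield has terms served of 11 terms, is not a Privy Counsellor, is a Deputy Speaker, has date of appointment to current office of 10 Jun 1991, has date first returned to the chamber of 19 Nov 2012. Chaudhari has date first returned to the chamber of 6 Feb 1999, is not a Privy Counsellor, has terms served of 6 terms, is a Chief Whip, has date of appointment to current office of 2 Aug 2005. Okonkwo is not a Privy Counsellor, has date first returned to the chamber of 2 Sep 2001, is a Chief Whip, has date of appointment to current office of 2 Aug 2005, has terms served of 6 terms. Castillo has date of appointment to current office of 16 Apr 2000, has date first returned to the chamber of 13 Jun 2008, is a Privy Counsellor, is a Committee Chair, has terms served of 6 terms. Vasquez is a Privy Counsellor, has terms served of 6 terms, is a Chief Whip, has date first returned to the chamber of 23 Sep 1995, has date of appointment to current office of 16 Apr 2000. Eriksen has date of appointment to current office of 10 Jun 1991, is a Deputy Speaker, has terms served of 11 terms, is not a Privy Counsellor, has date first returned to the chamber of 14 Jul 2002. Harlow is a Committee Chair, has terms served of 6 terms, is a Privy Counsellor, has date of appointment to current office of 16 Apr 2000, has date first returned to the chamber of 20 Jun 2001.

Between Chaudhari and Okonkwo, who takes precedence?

Chaudhari

By terms served (higher first): Eriksen and Whitfield (both 11 terms); then Vasquez, Castillo, Harlow, Chaudhari and Okonkwo (each 6 terms).
Eriksen and Whitfield both have date of appointment to current office 10 Jun 1991, so the next rule applies.
Eriksen and Whitfield are each not a Privy Counsellor, so the next rule applies.
Eriksen and Whitfield are each Deputy Speaker, so the next rule applies.
Among Eriksen and Whitfield, alphabetically by surname: Eriksen before Whitfield.
Among Vasquez, Castillo, Harlow, Chaudhari and Okonkwo, by date of appointment to current office (earlier first): Vasquez, Castillo and Harlow (16 Apr 2000) before Chaudhari and Okonkwo (2 Aug 2005).
Vasquez, Castillo and Harlow are each a Privy Counsellor, so the next rule applies.
Among Vasquez, Castillo and Harlow, by parliamentary office: Vasquez (Chief Whip) before Castillo and Harlow (Committee Chair).
Among Castillo and Harlow, alphabetically by surname: Castillo before Harlow.
Chaudhari and Okonkwo are each not a Privy Counsellor, so the next rule applies.
Chaudhari and Okonkwo are each Chief Whip, so the next rule applies.
Among Chaudhari and Okonkwo, alphabetically by surname: Chaudhari before Okonkwo.
So Chaudhari takes precedence.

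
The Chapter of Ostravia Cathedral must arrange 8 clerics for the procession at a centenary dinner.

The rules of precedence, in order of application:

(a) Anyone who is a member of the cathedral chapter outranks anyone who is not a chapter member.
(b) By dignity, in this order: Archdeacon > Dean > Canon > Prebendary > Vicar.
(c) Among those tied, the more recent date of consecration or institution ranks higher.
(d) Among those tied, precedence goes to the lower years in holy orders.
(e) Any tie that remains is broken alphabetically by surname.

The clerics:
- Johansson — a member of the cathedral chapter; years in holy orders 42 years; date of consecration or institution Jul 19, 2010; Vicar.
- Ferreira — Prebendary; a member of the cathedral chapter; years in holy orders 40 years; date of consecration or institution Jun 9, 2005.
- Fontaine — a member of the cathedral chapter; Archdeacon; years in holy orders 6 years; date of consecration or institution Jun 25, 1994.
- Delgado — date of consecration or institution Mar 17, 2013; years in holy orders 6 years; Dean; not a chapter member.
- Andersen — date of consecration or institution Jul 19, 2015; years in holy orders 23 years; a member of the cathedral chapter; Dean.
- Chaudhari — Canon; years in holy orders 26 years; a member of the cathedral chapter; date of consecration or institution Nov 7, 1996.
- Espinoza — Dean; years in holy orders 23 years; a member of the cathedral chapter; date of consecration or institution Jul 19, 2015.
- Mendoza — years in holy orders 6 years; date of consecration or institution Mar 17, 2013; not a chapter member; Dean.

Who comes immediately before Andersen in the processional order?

By the first rule: Fontaine, Andersen, Espinoza, Chaudhari, Ferreira and Johansson (each a member of the cathedral chapter); then Delgado and Mendoza (both not a chapter member).
Among Fontaine, Andersen, Espinoza, Chaudhari, Ferreira and Johansson, by dignity: Fontaine (Archdeacon) before Andersen and Espinoza (Dean) before Chaudhari (Canon) before Ferreira (Prebendary) before Johansson (Vicar).
Andersen and Espinoza both have date of consecration or institution Jul 19, 2015, so the next rule applies.
Andersen and Espinoza both have years in holy orders 23 years, so the next rule applies.
Among Andersen and Espinoza, alphabetically by surname: Andersen before Espinoza.
Delgado and Mendoza are each Dean, so the next rule applies.
Delgado and Mendoza both have date of consecration or institution Mar 17, 2013, so the next rule applies.
Delgado and Mendoza both have years in holy orders 6 years, so the next rule applies.
Among Delgado and Mendoza, alphabetically by surname: Delgado before Mendoza.
Order: Fontaine, Andersen, Espinoza, Chaudhari, Ferreira, Johansson, Delgado, Mendoza.

Fontaine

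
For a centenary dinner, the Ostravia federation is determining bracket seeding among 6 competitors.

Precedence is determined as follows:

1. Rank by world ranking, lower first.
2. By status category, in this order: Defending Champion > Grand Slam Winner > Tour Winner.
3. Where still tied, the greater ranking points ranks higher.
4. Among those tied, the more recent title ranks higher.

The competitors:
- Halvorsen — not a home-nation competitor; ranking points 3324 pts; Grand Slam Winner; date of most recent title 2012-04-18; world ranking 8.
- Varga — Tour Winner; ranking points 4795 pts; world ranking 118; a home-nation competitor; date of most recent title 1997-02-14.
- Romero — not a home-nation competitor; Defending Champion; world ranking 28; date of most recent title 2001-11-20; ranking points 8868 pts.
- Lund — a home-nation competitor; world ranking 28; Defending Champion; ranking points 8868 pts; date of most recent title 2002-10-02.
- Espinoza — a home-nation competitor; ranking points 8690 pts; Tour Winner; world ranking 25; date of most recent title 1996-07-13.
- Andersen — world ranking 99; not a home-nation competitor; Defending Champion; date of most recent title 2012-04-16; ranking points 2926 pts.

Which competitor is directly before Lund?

Espinoza

By world ranking (lower first): Halvorsen (8); then Espinoza (25); then Lund and Romero (both 28); then Andersen (99); then Varga (118).
Lund and Romero are each Defending Champion, so the next rule applies.
Lund and Romero both have ranking points 8868 pts, so the next rule applies.
Among Lund and Romero, by date of most recent title (later first): Lund (2002-10-02) before Romero (2001-11-20).
Order: Halvorsen, Espinoza, Lund, Romero, Andersen, Varga.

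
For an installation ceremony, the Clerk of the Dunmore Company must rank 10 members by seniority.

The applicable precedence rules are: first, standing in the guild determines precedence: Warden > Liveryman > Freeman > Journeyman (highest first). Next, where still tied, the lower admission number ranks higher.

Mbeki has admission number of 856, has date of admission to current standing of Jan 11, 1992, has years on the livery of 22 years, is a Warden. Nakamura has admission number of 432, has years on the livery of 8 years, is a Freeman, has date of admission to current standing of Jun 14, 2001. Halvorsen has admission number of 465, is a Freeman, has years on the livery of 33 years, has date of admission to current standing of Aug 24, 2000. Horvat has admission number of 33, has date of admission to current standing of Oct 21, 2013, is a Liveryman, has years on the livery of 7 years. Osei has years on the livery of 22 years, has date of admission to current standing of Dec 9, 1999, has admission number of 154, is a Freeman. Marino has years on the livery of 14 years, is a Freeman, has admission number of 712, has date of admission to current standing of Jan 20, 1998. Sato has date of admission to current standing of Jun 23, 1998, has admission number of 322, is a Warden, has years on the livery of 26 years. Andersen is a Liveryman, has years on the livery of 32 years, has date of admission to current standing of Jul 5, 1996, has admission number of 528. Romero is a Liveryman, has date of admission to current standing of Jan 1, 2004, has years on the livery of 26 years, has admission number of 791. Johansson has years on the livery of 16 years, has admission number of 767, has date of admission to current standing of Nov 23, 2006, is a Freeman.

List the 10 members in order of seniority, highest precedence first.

Sato, Mbeki, Horvat, Andersen, Romero, Osei, Nakamura, Halvorsen, Marino, Johansson

By standing in the guild: Sato and Mbeki (Warden); then Horvat, Andersen and Romero (Liveryman); then Osei, Nakamura, Halvorsen, Marino and Johansson (Freeman).
Among Sato and Mbeki, by admission number (lower first): Sato (322) before Mbeki (856).
Among Horvat, Andersen and Romero, by admission number (lower first): Horvat (33) before Andersen (528) before Romero (791).
Among Osei, Nakamura, Halvorsen, Marino and Johansson, by admission number (lower first): Osei (154) before Nakamura (432) before Halvorsen (465) before Marino (712) before Johansson (767).
Full order: Sato, Mbeki, Horvat, Andersen, Romero, Osei, Nakamura, Halvorsen, Marino, Johansson.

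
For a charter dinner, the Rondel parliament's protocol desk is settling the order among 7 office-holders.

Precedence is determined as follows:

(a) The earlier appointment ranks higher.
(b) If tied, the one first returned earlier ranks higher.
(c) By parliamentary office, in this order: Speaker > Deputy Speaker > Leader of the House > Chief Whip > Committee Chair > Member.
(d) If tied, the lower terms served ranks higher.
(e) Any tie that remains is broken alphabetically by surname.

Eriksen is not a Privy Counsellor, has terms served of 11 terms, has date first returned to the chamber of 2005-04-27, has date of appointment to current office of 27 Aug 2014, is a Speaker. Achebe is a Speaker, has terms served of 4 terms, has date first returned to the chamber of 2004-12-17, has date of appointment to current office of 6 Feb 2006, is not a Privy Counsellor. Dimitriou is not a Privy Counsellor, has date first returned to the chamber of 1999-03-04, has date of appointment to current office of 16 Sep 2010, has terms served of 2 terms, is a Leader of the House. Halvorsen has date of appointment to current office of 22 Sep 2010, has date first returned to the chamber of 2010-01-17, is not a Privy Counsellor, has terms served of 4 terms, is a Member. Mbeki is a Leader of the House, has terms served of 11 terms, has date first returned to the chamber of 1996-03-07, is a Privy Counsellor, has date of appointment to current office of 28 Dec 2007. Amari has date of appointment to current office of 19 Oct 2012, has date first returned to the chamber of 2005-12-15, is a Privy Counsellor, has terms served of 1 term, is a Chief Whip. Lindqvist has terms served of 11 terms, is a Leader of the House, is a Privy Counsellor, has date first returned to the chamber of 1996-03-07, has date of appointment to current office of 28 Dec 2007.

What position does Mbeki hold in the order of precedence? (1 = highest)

By date of appointment to current office (earlier first): Achebe (6 Feb 2006); then Lindqvist and Mbeki (both 28 Dec 2007); then Dimitriou (16 Sep 2010); then Halvorsen (22 Sep 2010); then Amari (19 Oct 2012); then Eriksen (27 Aug 2014).
Lindqvist and Mbeki both have date first returned to the chamber 1996-03-07, so the next rule applies.
Lindqvist and Mbeki are each Leader of the House, so the next rule applies.
Lindqvist and Mbeki both have terms served 11 terms, so the next rule applies.
Among Lindqvist and Mbeki, alphabetically by surname: Lindqvist before Mbeki.
Order: Achebe, Lindqvist, Mbeki, Dimitriou, Halvorsen, Amari, Eriksen. So position 3.

3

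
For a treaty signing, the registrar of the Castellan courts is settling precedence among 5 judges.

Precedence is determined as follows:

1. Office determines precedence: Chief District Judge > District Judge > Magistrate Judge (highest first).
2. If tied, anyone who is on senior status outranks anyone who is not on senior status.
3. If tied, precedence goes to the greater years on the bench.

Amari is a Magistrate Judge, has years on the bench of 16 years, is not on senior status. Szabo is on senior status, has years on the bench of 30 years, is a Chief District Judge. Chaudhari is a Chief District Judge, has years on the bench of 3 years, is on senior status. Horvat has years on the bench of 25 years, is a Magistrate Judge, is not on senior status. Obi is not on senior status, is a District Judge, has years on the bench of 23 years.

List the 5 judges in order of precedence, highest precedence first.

Szabo, Chaudhari, Obi, Horvat, Amari

By office: Szabo and Chaudhari (Chief District Judge); then Obi (District Judge); then Horvat and Amari (Magistrate Judge).
Szabo and Chaudhari are each on senior status, so the next rule applies.
Among Szabo and Chaudhari, by years on the bench (higher first): Szabo (30 years) before Chaudhari (3 years).
Horvat and Amari are each not on senior status, so the next rule applies.
Among Horvat and Amari, by years on the bench (higher first): Horvat (25 years) before Amari (16 years).
Full order: Szabo, Chaudhari, Obi, Horvat, Amari.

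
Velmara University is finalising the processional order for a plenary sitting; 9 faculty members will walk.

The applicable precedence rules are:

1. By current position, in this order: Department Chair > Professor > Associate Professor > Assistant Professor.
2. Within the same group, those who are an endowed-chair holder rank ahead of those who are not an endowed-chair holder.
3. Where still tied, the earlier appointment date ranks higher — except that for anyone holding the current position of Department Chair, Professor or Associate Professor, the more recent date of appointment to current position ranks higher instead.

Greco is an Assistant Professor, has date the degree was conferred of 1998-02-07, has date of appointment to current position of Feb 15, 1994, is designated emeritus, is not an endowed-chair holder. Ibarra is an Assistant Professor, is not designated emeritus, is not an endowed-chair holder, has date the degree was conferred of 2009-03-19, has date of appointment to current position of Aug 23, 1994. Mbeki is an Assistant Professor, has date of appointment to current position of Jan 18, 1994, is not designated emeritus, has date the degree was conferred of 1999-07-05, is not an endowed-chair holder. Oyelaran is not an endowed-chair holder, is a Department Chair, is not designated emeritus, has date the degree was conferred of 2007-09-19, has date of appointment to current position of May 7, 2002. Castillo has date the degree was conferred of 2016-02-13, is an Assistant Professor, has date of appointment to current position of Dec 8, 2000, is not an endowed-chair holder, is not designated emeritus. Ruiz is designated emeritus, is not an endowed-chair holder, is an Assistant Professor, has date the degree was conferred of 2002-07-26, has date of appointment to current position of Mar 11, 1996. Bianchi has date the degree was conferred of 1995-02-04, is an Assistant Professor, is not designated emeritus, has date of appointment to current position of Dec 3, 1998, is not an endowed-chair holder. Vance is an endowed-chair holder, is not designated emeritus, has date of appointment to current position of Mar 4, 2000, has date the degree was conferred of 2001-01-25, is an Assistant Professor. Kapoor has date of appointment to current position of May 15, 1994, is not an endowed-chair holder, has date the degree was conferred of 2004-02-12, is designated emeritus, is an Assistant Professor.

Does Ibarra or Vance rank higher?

Vance

By current position: Oyelaran (Department Chair); then Vance, Mbeki, Greco, Kapoor, Ibarra, Ruiz, Bianchi and Castillo (Assistant Professor).
Among Vance, Mbeki, Greco, Kapoor, Ibarra, Ruiz, Bianchi and Castillo, an endowed-chair holder before not an endowed-chair holder: Vance (an endowed-chair holder) before Mbeki, Greco, Kapoor, Ibarra, Ruiz, Bianchi and Castillo (not an endowed-chair holder).
Among Mbeki, Greco, Kapoor, Ibarra, Ruiz, Bianchi and Castillo, by date of appointment to current position (earlier first): Mbeki (Jan 18, 1994) before Greco (Feb 15, 1994) before Kapoor (May 15, 1994) before Ibarra (Aug 23, 1994) before Ruiz (Mar 11, 1996) before Bianchi (Dec 3, 1998) before Castillo (Dec 8, 2000).
So Vance takes precedence.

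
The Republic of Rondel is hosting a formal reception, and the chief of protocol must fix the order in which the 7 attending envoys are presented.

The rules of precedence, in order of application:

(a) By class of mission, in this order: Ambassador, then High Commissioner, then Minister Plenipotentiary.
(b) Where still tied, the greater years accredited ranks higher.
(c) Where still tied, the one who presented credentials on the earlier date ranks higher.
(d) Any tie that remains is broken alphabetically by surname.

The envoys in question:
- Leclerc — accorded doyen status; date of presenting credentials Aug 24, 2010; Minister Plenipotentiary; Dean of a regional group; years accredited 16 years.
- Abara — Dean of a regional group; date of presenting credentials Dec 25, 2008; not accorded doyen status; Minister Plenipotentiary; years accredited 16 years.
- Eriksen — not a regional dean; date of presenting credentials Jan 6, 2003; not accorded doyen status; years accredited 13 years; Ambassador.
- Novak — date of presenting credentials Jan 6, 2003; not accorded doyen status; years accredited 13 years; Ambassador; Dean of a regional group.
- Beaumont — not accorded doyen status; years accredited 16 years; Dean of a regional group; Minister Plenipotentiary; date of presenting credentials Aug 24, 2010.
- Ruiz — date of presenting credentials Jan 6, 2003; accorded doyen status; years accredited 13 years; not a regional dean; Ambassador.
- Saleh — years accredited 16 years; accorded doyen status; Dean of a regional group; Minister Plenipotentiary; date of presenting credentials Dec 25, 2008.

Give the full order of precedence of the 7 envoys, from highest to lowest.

Eriksen, Novak, Ruiz, Abara, Saleh, Beaumont, Leclerc

By class of mission: Eriksen, Novak and Ruiz (Ambassador); then Abara, Saleh, Beaumont and Leclerc (Minister Plenipotentiary).
Eriksen, Novak and Ruiz all have years accredited 13 years, so the next rule applies.
Eriksen, Novak and Ruiz all have date of presenting credentials Jan 6, 2003, so the next rule applies.
Among Eriksen, Novak and Ruiz, alphabetically by surname: Eriksen before Novak before Ruiz.
Abara, Saleh, Beaumont and Leclerc all have years accredited 16 years, so the next rule applies.
Among Abara, Saleh, Beaumont and Leclerc, by date of presenting credentials (earlier first): Abara and Saleh (Dec 25, 2008) before Beaumont and Leclerc (Aug 24, 2010).
Among Abara and Saleh, alphabetically by surname: Abara before Saleh.
Among Beaumont and Leclerc, alphabetically by surname: Beaumont before Leclerc.
Full order: Eriksen, Novak, Ruiz, Abara, Saleh, Beaumont, Leclerc.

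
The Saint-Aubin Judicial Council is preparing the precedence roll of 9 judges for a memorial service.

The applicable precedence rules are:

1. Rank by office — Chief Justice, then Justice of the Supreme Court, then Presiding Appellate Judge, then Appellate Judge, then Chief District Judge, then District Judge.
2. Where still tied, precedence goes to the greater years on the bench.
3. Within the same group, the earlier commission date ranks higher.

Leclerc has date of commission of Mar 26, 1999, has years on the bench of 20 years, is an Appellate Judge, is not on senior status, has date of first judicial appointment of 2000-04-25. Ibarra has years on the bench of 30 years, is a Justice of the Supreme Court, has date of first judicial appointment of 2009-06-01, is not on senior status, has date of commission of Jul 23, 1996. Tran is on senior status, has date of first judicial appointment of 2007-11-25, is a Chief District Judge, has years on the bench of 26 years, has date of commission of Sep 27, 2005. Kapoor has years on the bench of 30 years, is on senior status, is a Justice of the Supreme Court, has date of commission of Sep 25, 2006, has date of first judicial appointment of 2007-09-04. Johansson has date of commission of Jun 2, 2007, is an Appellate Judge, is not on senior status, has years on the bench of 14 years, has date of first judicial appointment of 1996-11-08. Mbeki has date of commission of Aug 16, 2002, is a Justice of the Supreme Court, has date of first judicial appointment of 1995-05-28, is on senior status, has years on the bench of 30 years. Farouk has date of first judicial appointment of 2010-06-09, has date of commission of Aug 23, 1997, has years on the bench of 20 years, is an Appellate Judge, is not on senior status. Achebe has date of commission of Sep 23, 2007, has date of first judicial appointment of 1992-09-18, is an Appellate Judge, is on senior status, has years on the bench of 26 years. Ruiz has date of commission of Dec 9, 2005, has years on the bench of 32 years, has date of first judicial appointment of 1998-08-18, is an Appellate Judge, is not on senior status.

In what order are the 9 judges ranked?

By office: Ibarra, Mbeki and Kapoor (Justice of the Supreme Court); then Ruiz, Achebe, Farouk, Leclerc and Johansson (Appellate Judge); then Tran (Chief District Judge).
Ibarra, Mbeki and Kapoor all have years on the bench 30 years, so the next rule applies.
Among Ibarra, Mbeki and Kapoor, by date of commission (earlier first): Ibarra (Jul 23, 1996) before Mbeki (Aug 16, 2002) before Kapoor (Sep 25, 2006).
Among Ruiz, Achebe, Farouk, Leclerc and Johansson, by years on the bench (higher first): Ruiz (32 years) before Achebe (26 years) before Farouk and Leclerc (20 years) before Johansson (14 years).
Among Farouk and Leclerc, by date of commission (earlier first): Farouk (Aug 23, 1997) before Leclerc (Mar 26, 1999).
Full order: Ibarra, Mbeki, Kapoor, Ruiz, Achebe, Farouk, Leclerc, Johansson, Tran.

Ibarra, Mbeki, Kapoor, Ruiz, Achebe, Farouk, Leclerc, Johansson, Tran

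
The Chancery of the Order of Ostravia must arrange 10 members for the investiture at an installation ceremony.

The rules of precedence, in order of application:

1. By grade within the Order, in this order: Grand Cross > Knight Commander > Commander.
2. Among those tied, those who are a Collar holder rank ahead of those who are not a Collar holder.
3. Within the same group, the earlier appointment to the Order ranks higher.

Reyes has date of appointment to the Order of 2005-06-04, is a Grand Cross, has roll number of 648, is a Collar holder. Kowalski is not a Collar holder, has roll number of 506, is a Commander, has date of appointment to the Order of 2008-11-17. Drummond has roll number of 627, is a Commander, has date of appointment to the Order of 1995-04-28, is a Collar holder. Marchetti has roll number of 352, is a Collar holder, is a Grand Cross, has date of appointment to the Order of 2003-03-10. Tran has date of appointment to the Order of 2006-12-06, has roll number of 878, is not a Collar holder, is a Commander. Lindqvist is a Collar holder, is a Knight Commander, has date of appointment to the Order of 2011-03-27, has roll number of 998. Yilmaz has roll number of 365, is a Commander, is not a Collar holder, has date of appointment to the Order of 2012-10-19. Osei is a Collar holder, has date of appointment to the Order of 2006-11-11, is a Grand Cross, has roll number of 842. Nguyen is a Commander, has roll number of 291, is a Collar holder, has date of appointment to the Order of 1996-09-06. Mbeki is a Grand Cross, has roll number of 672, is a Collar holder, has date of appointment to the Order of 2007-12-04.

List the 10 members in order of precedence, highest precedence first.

By grade within the Order: Marchetti, Reyes, Osei and Mbeki (Grand Cross); then Lindqvist (Knight Commander); then Drummond, Nguyen, Tran, Kowalski and Yilmaz (Commander).
Marchetti, Reyes, Osei and Mbeki are each a Collar holder, so the next rule applies.
Among Marchetti, Reyes, Osei and Mbeki, by date of appointment to the Order (earlier first): Marchetti (2003-03-10) before Reyes (2005-06-04) before Osei (2006-11-11) before Mbeki (2007-12-04).
Among Drummond, Nguyen, Tran, Kowalski and Yilmaz, a Collar holder before not a Collar holder: Drummond and Nguyen (a Collar holder) before Tran, Kowalski and Yilmaz (not a Collar holder).
Among Drummond and Nguyen, by date of appointment to the Order (earlier first): Drummond (1995-04-28) before Nguyen (1996-09-06).
Among Tran, Kowalski and Yilmaz, by date of appointment to the Order (earlier first): Tran (2006-12-06) before Kowalski (2008-11-17) before Yilmaz (2012-10-19).
Full order: Marchetti, Reyes, Osei, Mbeki, Lindqvist, Drummond, Nguyen, Tran, Kowalski, Yilmaz.

Marchetti, Reyes, Osei, Mbeki, Lindqvist, Drummond, Nguyen, Tran, Kowalski, Yilmaz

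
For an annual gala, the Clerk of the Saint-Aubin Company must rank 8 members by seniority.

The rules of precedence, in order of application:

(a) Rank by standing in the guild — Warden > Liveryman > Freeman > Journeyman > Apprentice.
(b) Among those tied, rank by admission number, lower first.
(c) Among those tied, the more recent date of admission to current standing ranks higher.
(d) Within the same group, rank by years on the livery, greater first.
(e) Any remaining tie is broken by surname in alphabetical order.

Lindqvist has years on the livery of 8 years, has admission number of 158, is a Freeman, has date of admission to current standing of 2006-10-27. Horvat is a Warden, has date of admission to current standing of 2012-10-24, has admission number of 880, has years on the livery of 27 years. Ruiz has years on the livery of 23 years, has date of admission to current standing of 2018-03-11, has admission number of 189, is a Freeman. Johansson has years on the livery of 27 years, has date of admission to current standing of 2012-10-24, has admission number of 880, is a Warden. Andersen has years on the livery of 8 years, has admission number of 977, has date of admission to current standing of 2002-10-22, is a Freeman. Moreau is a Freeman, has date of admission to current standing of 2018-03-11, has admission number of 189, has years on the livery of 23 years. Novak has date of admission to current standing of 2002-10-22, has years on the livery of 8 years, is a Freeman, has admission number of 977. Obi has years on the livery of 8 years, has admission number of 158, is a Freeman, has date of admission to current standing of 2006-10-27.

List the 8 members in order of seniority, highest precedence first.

By standing in the guild: Horvat and Johansson (Warden); then Lindqvist, Obi, Moreau, Ruiz, Andersen and Novak (Freeman).
Horvat and Johansson both have admission number 880, so the next rule applies.
Horvat and Johansson both have date of admission to current standing 2012-10-24, so the next rule applies.
Horvat and Johansson both have years on the livery 27 years, so the next rule applies.
Among Horvat and Johansson, alphabetically by surname: Horvat before Johansson.
Among Lindqvist, Obi, Moreau, Ruiz, Andersen and Novak, by admission number (lower first): Lindqvist and Obi (158) before Moreau and Ruiz (189) before Andersen and Novak (977).
Lindqvist and Obi both have date of admission to current standing 2006-10-27, so the next rule applies.
Lindqvist and Obi both have years on the livery 8 years, so the next rule applies.
Among Lindqvist and Obi, alphabetically by surname: Lindqvist before Obi.
Moreau and Ruiz both have date of admission to current standing 2018-03-11, so the next rule applies.
Moreau and Ruiz both have years on the livery 23 years, so the next rule applies.
Among Moreau and Ruiz, alphabetically by surname: Moreau before Ruiz.
Andersen and Novak both have date of admission to current standing 2002-10-22, so the next rule applies.
Andersen and Novak both have years on the livery 8 years, so the next rule applies.
Among Andersen and Novak, alphabetically by surname: Andersen before Novak.
Full order: Horvat, Johansson, Lindqvist, Obi, Moreau, Ruiz, Andersen, Novak.

Horvat, Johansson, Lindqvist, Obi, Moreau, Ruiz, Andersen, Novak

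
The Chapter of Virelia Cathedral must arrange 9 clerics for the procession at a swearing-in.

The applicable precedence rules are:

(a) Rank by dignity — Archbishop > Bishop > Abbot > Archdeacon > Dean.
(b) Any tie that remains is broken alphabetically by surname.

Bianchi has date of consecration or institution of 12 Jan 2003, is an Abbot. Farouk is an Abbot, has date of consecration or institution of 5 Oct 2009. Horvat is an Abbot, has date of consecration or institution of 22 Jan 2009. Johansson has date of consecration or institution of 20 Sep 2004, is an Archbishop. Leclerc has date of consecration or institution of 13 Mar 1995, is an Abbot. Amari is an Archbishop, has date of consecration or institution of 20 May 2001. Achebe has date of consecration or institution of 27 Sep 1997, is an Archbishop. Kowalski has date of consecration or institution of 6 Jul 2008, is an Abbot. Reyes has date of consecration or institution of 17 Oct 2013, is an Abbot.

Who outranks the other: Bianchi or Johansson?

By dignity: Achebe, Amari and Johansson (Archbishop); then Bianchi, Farouk, Horvat, Kowalski, Leclerc and Reyes (Abbot).
Among Achebe, Amari and Johansson, alphabetically by surname: Achebe before Amari before Johansson.
Among Bianchi, Farouk, Horvat, Kowalski, Leclerc and Reyes, alphabetically by surname: Bianchi before Farouk before Horvat before Kowalski before Leclerc before Reyes.
So Johansson takes precedence.

Johansson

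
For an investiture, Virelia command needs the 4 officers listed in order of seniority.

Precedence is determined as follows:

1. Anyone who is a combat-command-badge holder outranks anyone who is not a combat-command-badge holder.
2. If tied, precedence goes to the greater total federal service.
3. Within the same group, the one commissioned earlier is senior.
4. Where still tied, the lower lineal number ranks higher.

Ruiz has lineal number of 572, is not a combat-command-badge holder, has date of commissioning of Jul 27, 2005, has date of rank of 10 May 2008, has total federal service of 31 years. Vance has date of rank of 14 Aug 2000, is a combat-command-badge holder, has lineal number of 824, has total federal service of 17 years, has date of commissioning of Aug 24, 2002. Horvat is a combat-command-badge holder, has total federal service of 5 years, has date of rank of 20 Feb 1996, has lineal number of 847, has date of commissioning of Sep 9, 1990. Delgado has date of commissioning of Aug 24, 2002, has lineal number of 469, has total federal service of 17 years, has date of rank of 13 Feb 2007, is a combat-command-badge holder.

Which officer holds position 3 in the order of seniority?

Horvat

By the first rule: Delgado, Vance and Horvat (each a combat-command-badge holder); then Ruiz (not a combat-command-badge holder).
Among Delgado, Vance and Horvat, by total federal service (higher first): Delgado and Vance (17 years) before Horvat (5 years).
Delgado and Vance both have date of commissioning Aug 24, 2002, so the next rule applies.
Among Delgado and Vance, by lineal number (lower first): Delgado (469) before Vance (824).
Order: Delgado, Vance, Horvat, Ruiz.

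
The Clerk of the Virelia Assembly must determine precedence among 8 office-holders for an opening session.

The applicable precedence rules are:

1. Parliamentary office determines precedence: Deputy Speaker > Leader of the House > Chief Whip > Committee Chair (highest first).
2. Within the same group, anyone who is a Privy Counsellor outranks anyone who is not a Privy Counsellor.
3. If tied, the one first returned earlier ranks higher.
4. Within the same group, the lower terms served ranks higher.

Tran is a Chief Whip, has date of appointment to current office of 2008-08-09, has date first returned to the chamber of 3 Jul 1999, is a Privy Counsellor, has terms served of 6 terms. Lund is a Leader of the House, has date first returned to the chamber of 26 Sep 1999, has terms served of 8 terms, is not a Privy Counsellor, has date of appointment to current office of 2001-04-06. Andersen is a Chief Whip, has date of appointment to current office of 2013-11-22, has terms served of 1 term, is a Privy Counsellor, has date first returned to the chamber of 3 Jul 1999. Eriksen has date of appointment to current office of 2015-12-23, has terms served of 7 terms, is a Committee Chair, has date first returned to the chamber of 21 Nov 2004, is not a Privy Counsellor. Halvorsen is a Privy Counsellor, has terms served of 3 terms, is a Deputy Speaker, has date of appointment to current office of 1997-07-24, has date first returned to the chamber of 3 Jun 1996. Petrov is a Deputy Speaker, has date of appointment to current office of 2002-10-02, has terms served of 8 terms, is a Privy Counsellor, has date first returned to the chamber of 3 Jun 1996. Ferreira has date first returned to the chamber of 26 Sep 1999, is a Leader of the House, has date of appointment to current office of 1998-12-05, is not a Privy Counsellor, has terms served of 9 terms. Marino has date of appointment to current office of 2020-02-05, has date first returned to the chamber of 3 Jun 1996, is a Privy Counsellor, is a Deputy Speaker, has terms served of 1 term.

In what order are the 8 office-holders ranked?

By parliamentary office: Marino, Halvorsen and Petrov (Deputy Speaker); then Lund and Ferreira (Leader of the House); then Andersen and Tran (Chief Whip); then Eriksen (Committee Chair).
Marino, Halvorsen and Petrov are each a Privy Counsellor, so the next rule applies.
Marino, Halvorsen and Petrov all have date first returned to the chamber 3 Jun 1996, so the next rule applies.
Among Marino, Halvorsen and Petrov, by terms served (lower first): Marino (1 term) before Halvorsen (3 terms) before Petrov (8 terms).
Lund and Ferreira are each not a Privy Counsellor, so the next rule applies.
Lund and Ferreira both have date first returned to the chamber 26 Sep 1999, so the next rule applies.
Among Lund and Ferreira, by terms served (lower first): Lund (8 terms) before Ferreira (9 terms).
Andersen and Tran are each a Privy Counsellor, so the next rule applies.
Andersen and Tran both have date first returned to the chamber 3 Jul 1999, so the next rule applies.
Among Andersen and Tran, by terms served (lower first): Andersen (1 term) before Tran (6 terms).
Full order: Marino, Halvorsen, Petrov, Lund, Ferreira, Andersen, Tran, Eriksen.

Marino, Halvorsen, Petrov, Lund, Ferreira, Andersen, Tran, Eriksen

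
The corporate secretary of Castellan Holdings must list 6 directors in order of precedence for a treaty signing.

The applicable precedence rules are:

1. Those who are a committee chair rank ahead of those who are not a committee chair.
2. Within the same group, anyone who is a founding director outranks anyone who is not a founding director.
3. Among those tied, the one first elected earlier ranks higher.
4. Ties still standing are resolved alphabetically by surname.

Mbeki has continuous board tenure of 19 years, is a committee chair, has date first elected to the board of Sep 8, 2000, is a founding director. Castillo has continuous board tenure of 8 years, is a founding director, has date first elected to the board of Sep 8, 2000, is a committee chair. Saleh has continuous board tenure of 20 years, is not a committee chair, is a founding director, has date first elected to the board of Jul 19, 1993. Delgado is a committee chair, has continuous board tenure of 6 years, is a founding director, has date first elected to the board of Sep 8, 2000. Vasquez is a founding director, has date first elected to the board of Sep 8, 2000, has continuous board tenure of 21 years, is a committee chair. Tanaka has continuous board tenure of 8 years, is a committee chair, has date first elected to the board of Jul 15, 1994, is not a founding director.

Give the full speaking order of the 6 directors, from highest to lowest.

By the first rule: Castillo, Delgado, Mbeki, Vasquez and Tanaka (each a committee chair); then Saleh (not a committee chair).
Among Castillo, Delgado, Mbeki, Vasquez and Tanaka, a founding director before not a founding director: Castillo, Delgado, Mbeki and Vasquez (a founding director) before Tanaka (not a founding director).
Castillo, Delgado, Mbeki and Vasquez all have date first elected to the board Sep 8, 2000, so the next rule applies.
Among Castillo, Delgado, Mbeki and Vasquez, alphabetically by surname: Castillo before Delgado before Mbeki before Vasquez.
Full order: Castillo, Delgado, Mbeki, Vasquez, Tanaka, Saleh.

Castillo, Delgado, Mbeki, Vasquez, Tanaka, Saleh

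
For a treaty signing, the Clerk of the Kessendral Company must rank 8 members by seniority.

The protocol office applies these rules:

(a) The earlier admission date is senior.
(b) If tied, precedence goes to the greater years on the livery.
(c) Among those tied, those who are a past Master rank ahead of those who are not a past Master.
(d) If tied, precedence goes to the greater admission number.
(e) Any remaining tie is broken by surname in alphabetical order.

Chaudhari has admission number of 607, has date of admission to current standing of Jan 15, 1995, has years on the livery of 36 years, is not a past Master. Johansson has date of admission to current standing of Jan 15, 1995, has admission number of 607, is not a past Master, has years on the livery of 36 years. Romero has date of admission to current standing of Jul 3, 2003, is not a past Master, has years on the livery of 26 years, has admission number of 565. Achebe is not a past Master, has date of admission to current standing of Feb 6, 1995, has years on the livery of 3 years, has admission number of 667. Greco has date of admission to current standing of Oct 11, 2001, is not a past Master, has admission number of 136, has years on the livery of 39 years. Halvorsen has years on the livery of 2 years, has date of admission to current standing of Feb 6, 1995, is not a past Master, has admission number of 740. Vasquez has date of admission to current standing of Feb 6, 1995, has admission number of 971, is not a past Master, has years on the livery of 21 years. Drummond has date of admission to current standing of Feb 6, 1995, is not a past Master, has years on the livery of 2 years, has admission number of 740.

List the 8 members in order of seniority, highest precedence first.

By date of admission to current standing (earlier first): Chaudhari and Johansson (both Jan 15, 1995); then Vasquez, Achebe, Drummond and Halvorsen (each Feb 6, 1995); then Greco (Oct 11, 2001); then Romero (Jul 3, 2003).
Chaudhari and Johansson both have years on the livery 36 years, so the next rule applies.
Chaudhari and Johansson are each not a past Master, so the next rule applies.
Chaudhari and Johansson both have admission number 607, so the next rule applies.
Among Chaudhari and Johansson, alphabetically by surname: Chaudhari before Johansson.
Among Vasquez, Achebe, Drummond and Halvorsen, by years on the livery (higher first): Vasquez (21 years) before Achebe (3 years) before Drummond and Halvorsen (2 years).
Drummond and Halvorsen are each not a past Master, so the next rule applies.
Drummond and Halvorsen both have admission number 740, so the next rule applies.
Among Drummond and Halvorsen, alphabetically by surname: Drummond before Halvorsen.
Full order: Chaudhari, Johansson, Vasquez, Achebe, Drummond, Halvorsen, Greco, Romero.

Chaudhari, Johansson, Vasquez, Achebe, Drummond, Halvorsen, Greco, Romero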